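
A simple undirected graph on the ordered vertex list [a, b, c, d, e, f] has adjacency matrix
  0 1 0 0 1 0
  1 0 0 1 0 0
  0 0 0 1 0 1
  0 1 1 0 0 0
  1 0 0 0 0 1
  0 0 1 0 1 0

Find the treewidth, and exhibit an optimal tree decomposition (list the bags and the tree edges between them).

The largest bag has 3 vertices, giving width 2; this decomposition certifies tw(G) ≤ 2. Since e–a–b–d–c–f–e is a cycle in G, G is not acyclic. Forests are exactly the graphs of treewidth ≤ 1, so tw(G) ≥ 2. Therefore the treewidth is 2.

Treewidth 2.
One optimal decomposition is:
Bags: B1 = {a, b, e}  B2 = {b, d, e}  B3 = {c, d, e}  B4 = {c, e, f}
Tree: B1–B2, B2–B3, B3–B4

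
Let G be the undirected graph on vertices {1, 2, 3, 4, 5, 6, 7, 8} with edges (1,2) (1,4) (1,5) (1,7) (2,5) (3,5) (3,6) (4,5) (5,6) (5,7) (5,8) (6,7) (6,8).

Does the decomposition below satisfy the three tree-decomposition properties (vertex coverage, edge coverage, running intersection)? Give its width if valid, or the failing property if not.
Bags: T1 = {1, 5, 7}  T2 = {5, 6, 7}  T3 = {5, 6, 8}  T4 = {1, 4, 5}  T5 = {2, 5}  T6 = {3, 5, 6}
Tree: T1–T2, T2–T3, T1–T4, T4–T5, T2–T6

No — edge (1,2) lies in no bag.

A tree decomposition must satisfy three properties: every vertex lies in some bag; for every edge, both endpoints lie together in some bag; and for every vertex, the bags containing it form a connected subtree. Here edge (1,2) lies in no bag, so the decomposition is invalid.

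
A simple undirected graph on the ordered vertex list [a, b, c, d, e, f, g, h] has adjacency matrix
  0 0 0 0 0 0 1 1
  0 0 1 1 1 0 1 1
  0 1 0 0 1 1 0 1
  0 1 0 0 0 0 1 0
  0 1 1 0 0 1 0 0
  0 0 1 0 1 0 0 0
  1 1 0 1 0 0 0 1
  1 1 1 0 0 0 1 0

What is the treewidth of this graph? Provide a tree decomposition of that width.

Every bag has size at most 3, so the width is 3 − 1 = 2 and tw(G) ≤ 2. On the other hand G contains the 3-clique {a, g, h}. A clique must lie in a single bag of any decomposition, so no decomposition can have width below 2. Combining the bounds, tw(G) = 2.

Treewidth 2.
Bags: B1 = {b, g, h}  B2 = {b, c, h}  B3 = {a, g, h}  B4 = {b, d, g}  B5 = {b, c, e}  B6 = {c, e, f}
Tree: B1–B2, B1–B3, B1–B4, B2–B5, B5–B6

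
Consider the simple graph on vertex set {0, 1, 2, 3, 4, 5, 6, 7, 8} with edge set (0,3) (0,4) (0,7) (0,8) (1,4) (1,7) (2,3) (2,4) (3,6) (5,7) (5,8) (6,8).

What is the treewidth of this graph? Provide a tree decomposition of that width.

Each bag holds 4 vertices, so the decomposition has width 3, which upper-bounds the treewidth. For the lower bound: the 4 vertex sets {5,6,8}, {3}, {0}, {1,2,4,7} are disjoint, each induces a connected subgraph, and every pair is joined by at least one edge of G. Contracting each set to a single vertex therefore yields K_{4} as a minor, and since treewidth is minor-monotone, tw(G) ≥ tw(K_{4}) = 3. The upper and lower bounds meet at 3, so that is the treewidth.

Treewidth 3.
Bags: B1 = {3, 5, 6, 8}  B2 = {0, 3, 5, 8}  B3 = {0, 3, 5, 7}  B4 = {0, 2, 3, 7}  B5 = {0, 2, 4, 7}  B6 = {1, 2, 4, 7}
Tree: B1–B2, B2–B3, B3–B4, B4–B5, B5–B6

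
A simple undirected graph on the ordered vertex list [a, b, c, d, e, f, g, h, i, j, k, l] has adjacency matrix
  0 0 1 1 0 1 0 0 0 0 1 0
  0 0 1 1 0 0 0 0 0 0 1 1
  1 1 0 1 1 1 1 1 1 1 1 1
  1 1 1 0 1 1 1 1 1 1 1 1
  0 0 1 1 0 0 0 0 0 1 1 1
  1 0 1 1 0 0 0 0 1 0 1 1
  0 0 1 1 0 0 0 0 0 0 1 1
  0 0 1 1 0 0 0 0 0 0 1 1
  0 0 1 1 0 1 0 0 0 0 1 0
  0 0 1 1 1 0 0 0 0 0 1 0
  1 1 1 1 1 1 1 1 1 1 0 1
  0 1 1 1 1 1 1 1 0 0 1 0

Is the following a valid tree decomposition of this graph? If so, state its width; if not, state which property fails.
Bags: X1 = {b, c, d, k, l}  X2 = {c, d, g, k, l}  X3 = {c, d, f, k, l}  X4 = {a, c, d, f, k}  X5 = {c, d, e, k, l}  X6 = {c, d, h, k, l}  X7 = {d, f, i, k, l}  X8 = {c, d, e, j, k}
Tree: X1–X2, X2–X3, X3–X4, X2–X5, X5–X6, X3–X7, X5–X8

A tree decomposition must satisfy three properties: every vertex lies in some bag; for every edge, both endpoints lie together in some bag; and for every vertex, the bags containing it form a connected subtree. Here edge (c,i) lies in no bag, so the decomposition is invalid.

No — edge (c,i) lies in no bag.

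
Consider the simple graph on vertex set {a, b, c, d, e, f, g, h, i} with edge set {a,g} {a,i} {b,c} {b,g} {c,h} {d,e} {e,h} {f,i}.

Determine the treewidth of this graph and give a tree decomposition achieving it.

The largest bag has 2 vertices, giving width 1; this decomposition certifies tw(G) ≤ 1. Any graph with an edge has treewidth ≥ 1, and G has the edge f–i. Therefore the treewidth is 1.

Treewidth 1.
One optimal decomposition is:
Bags: B1 = {f, i}  B2 = {a, i}  B3 = {a, g}  B4 = {b, g}  B5 = {b, c}  B6 = {c, h}  B7 = {e, h}  B8 = {d, e}
Tree: B1–B2, B2–B3, B3–B4, B4–B5, B5–B6, B6–B7, B7–B8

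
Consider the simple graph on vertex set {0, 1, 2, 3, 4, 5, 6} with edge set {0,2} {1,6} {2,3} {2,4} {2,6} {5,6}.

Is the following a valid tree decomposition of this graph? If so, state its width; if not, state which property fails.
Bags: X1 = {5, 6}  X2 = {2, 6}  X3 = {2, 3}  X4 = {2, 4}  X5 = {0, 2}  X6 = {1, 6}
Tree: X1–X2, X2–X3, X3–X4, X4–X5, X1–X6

Every vertex of G appears in some bag (union = {0, 1, 2, 3, 4, 5, 6}); every edge is covered by a bag; and for each vertex v the set of bags containing v is connected in the bag tree. The decomposition is therefore valid. The largest bag has 2 vertices, so the width is 1.

Yes; width 1.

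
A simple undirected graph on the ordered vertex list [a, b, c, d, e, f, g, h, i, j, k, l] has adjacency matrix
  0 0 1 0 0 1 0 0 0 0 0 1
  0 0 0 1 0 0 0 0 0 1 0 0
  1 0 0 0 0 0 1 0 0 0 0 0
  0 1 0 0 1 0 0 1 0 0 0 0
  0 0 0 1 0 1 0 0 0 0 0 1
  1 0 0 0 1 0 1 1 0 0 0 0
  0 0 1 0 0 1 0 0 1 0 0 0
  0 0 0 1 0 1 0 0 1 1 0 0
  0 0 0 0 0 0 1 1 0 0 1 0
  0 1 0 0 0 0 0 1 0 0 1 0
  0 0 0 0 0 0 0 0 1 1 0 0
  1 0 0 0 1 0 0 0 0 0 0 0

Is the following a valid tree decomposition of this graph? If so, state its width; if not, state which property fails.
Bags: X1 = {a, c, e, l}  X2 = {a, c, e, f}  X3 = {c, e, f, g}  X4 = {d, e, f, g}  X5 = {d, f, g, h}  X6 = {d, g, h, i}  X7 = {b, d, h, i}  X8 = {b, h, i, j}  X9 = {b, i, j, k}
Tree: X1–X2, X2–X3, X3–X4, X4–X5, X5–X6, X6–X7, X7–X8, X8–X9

Yes; width 3.

Vertex coverage: the bags together contain {a, b, c, d, e, f, g, h, i, j, k, l}, the full vertex set. Edge coverage: each edge of G has both endpoints in at least one bag. Running intersection: for every vertex, the bags containing it form a connected subtree. All three properties hold, so this is a valid tree decomposition of width max|bag| − 1 = 3, and hence tw(G) ≤ 3.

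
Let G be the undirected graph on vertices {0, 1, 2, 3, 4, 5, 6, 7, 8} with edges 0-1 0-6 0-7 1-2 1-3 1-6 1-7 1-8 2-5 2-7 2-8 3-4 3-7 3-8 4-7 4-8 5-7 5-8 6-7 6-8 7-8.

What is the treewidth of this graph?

A width-3 tree decomposition is:
Bags: B1 = {2, 5, 7, 8}  B2 = {1, 2, 7, 8}  B3 = {1, 6, 7, 8}  B4 = {0, 1, 6, 7}  B5 = {1, 3, 7, 8}  B6 = {3, 4, 7, 8}
Tree: B1–B2, B2–B3, B3–B4, B2–B5, B5–B6
Each bag holds 4 vertices, so the decomposition has width 3, which upper-bounds the treewidth. Conversely, {0, 1, 6, 7} is a clique of size 4, and the vertices of any clique must share a bag in every tree decomposition; so some bag has ≥ 4 vertices and tw(G) ≥ 3. Combining the bounds, tw(G) = 3.

3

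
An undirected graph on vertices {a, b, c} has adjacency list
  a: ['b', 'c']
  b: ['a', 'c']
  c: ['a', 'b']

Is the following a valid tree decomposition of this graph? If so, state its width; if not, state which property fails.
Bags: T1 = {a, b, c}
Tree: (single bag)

Vertex coverage: the bags together contain {a, b, c}, the full vertex set. Edge coverage: each edge of G has both endpoints in at least one bag. Running intersection: for every vertex, the bags containing it form a connected subtree. All three properties hold, so this is a valid tree decomposition of width max|bag| − 1 = 2, and hence tw(G) ≤ 2.

Yes; width 2.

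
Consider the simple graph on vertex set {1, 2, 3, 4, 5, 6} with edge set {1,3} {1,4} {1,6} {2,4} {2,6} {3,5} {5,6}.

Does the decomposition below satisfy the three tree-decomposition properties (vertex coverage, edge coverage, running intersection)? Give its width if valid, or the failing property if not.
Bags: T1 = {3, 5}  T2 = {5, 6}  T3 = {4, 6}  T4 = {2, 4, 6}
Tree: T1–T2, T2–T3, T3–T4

A tree decomposition must satisfy three properties: every vertex lies in some bag; for every edge, both endpoints lie together in some bag; and for every vertex, the bags containing it form a connected subtree. Here vertex 1 appears in no bag, so the decomposition is invalid.

No — vertex 1 appears in no bag.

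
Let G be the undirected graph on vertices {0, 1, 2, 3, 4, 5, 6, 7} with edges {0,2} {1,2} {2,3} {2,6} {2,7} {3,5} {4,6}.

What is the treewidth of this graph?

1

A width-1 tree decomposition is:
Bags: B1 = {2, 3}  B2 = {2, 7}  B3 = {2, 6}  B4 = {4, 6}  B5 = {3, 5}  B6 = {1, 2}  B7 = {0, 2}
Tree: B1–B2, B1–B3, B3–B4, B1–B5, B2–B6, B2–B7
Each bag holds 2 vertices, so the decomposition has width 1, which upper-bounds the treewidth. G has an edge, so its treewidth is at least 1. Combining the bounds, tw(G) = 1.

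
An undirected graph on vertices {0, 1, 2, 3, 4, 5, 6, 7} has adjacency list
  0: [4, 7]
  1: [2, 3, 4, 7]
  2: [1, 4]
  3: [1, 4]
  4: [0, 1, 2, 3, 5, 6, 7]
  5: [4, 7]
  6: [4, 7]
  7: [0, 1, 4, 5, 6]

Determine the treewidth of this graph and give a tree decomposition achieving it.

Treewidth 2.
Bags: B1 = {4, 5, 7}  B2 = {1, 4, 7}  B3 = {0, 4, 7}  B4 = {4, 6, 7}  B5 = {1, 2, 4}  B6 = {1, 3, 4}
Tree: B1–B2, B1–B3, B3–B4, B2–B5, B5–B6

Each bag holds 3 vertices, so the decomposition has width 2, which upper-bounds the treewidth. On the other hand G contains the 3-clique {1, 2, 4}. A clique must lie in a single bag of any decomposition, so no decomposition can have width below 2. Therefore the treewidth is 2.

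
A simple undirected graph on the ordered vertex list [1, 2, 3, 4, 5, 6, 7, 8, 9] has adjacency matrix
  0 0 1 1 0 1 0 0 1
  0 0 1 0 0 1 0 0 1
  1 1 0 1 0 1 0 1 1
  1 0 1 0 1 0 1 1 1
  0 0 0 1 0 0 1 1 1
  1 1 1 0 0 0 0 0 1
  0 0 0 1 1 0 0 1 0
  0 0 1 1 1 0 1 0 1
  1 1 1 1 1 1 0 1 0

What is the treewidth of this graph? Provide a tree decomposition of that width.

Each bag holds 4 vertices, so the decomposition has width 3, which upper-bounds the treewidth. On the other hand G contains the 4-clique {3, 4, 8, 9}. A clique must lie in a single bag of any decomposition, so no decomposition can have width below 3. Combining the bounds, tw(G) = 3.

Treewidth 3.
One such decomposition:
Bags: B1 = {4, 5, 8, 9}  B2 = {3, 4, 8, 9}  B3 = {1, 3, 4, 9}  B4 = {1, 3, 6, 9}  B5 = {2, 3, 6, 9}  B6 = {4, 5, 7, 8}
Tree: B1–B2, B2–B3, B3–B4, B4–B5, B1–B6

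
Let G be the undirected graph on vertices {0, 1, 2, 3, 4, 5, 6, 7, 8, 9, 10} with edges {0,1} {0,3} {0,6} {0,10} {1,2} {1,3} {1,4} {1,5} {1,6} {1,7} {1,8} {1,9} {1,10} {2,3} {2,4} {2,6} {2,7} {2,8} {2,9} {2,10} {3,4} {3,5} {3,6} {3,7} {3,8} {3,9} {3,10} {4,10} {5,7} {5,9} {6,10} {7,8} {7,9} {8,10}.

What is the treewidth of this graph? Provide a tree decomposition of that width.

Treewidth 4.
One optimal decomposition is:
Bags: B1 = {1, 2, 3, 8, 10}  B2 = {1, 2, 3, 7, 8}  B3 = {1, 2, 3, 6, 10}  B4 = {1, 2, 3, 7, 9}  B5 = {1, 3, 5, 7, 9}  B6 = {1, 2, 3, 4, 10}  B7 = {0, 1, 3, 6, 10}
Tree: B1–B2, B1–B3, B2–B4, B4–B5, B3–B6, B3–B7

Each bag holds 5 vertices, so the decomposition has width 4, which upper-bounds the treewidth. On the other hand G contains the 5-clique {0, 1, 3, 6, 10}. A clique must lie in a single bag of any decomposition, so no decomposition can have width below 4. Therefore the treewidth is 4.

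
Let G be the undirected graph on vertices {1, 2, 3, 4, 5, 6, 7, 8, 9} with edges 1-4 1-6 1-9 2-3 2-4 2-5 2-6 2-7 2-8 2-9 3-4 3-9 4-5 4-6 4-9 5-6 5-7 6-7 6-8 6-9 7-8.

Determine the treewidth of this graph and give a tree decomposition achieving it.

The largest bag has 4 vertices, giving width 3; this decomposition certifies tw(G) ≤ 3. Conversely, {1, 4, 6, 9} is a clique of size 4, and the vertices of any clique must share a bag in every tree decomposition; so some bag has ≥ 4 vertices and tw(G) ≥ 3. The upper and lower bounds meet at 3, so that is the treewidth.

Treewidth 3.
One such decomposition:
Bags: B1 = {2, 4, 5, 6}  B2 = {2, 5, 6, 7}  B3 = {2, 4, 6, 9}  B4 = {2, 6, 7, 8}  B5 = {2, 3, 4, 9}  B6 = {1, 4, 6, 9}
Tree: B1–B2, B1–B3, B2–B4, B3–B5, B3–B6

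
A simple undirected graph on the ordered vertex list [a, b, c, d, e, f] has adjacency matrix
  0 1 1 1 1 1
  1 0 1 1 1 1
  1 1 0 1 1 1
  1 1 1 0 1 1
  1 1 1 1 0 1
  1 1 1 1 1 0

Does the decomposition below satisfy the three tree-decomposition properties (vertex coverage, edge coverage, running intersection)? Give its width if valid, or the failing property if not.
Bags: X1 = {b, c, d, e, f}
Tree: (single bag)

No — vertex a appears in no bag.

A tree decomposition must satisfy three properties: every vertex lies in some bag; for every edge, both endpoints lie together in some bag; and for every vertex, the bags containing it form a connected subtree. Here vertex a appears in no bag, so the decomposition is invalid.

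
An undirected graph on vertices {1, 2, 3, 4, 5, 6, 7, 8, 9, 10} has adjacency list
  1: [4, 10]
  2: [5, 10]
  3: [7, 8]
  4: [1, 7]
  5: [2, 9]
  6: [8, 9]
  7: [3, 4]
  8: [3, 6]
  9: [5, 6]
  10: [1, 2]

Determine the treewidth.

A width-2 tree decomposition is:
Bags: B1 = {5, 6, 9}  B2 = {2, 5, 6}  B3 = {2, 6, 10}  B4 = {1, 6, 10}  B5 = {1, 4, 6}  B6 = {4, 6, 7}  B7 = {3, 6, 7}  B8 = {3, 6, 8}
Tree: B1–B2, B2–B3, B3–B4, B4–B5, B5–B6, B6–B7, B7–B8
Each bag holds 3 vertices, so the decomposition has width 2, which upper-bounds the treewidth. Since 6–9–5–2–10–1–4–7–3–8–6 is a cycle in G, G is not acyclic. Forests are exactly the graphs of treewidth ≤ 1, so tw(G) ≥ 2. Combining the bounds, tw(G) = 2.

2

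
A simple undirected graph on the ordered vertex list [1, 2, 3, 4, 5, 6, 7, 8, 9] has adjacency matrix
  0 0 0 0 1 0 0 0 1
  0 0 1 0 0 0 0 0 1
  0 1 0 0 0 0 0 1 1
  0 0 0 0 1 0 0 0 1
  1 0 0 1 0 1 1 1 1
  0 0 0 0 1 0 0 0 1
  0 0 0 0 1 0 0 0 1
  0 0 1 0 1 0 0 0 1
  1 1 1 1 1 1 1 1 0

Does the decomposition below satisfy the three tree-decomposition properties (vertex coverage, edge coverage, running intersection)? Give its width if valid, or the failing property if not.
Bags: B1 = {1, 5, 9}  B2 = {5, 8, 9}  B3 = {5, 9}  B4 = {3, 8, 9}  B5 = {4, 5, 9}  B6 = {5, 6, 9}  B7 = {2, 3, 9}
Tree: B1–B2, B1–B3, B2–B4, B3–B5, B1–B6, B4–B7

No — vertex 7 appears in no bag.

A tree decomposition must satisfy three properties: every vertex lies in some bag; for every edge, both endpoints lie together in some bag; and for every vertex, the bags containing it form a connected subtree. Here vertex 7 appears in no bag, so the decomposition is invalid.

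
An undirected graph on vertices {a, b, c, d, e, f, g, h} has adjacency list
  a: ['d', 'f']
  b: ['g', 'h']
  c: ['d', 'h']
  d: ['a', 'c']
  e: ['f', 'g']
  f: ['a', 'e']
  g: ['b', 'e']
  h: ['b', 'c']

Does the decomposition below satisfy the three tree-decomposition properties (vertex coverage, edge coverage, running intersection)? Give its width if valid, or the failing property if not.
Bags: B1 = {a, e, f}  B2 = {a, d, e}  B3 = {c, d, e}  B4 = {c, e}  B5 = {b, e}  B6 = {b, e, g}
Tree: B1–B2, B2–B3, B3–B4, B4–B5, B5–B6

No — vertex h appears in no bag.

A tree decomposition must satisfy three properties: every vertex lies in some bag; for every edge, both endpoints lie together in some bag; and for every vertex, the bags containing it form a connected subtree. Here vertex h appears in no bag, so the decomposition is invalid.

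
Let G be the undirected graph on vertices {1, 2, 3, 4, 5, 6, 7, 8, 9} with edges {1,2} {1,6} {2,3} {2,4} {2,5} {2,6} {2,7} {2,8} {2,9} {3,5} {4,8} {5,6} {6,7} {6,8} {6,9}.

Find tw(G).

2

A width-2 tree decomposition is:
Bags: B1 = {2, 5, 6}  B2 = {2, 6, 8}  B3 = {1, 2, 6}  B4 = {2, 6, 7}  B5 = {2, 3, 5}  B6 = {2, 4, 8}  B7 = {2, 6, 9}
Tree: B1–B2, B2–B3, B3–B4, B1–B5, B2–B6, B1–B7
The largest bag has 3 vertices, giving width 2; this decomposition certifies tw(G) ≤ 2. For the lower bound, the 3 vertices {2, 3, 5} are pairwise adjacent, and any tree decomposition puts a clique entirely inside one bag — forcing width ≥ 2. Therefore the treewidth is 2.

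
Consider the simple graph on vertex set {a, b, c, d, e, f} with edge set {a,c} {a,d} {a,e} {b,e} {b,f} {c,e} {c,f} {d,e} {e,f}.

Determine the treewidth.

2

A width-2 tree decomposition is:
Bags: B1 = {c, e, f}  B2 = {a, c, e}  B3 = {a, d, e}  B4 = {b, e, f}
Tree: B1–B2, B2–B3, B1–B4
Every bag has size at most 3, so the width is 3 − 1 = 2 and tw(G) ≤ 2. Conversely, {a, d, e} is a clique of size 3, and the vertices of any clique must share a bag in every tree decomposition; so some bag has ≥ 3 vertices and tw(G) ≥ 2. The upper and lower bounds meet at 2, so that is the treewidth.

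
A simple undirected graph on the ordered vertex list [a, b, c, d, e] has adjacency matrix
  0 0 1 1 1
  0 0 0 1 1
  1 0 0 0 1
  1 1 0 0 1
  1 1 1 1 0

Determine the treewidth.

A width-2 tree decomposition is:
Bags: B1 = {a, d, e}  B2 = {a, c, e}  B3 = {b, d, e}
Tree: B1–B2, B1–B3
Each bag holds 3 vertices, so the decomposition has width 2, which upper-bounds the treewidth. On the other hand G contains the 3-clique {a, d, e}. A clique must lie in a single bag of any decomposition, so no decomposition can have width below 2. Therefore the treewidth is 2.

2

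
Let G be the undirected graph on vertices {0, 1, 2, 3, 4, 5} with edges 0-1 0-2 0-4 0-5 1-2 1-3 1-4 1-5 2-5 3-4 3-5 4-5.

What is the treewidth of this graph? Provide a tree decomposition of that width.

Treewidth 3.
One such decomposition:
Bags: B1 = {0, 1, 4, 5}  B2 = {0, 1, 2, 5}  B3 = {1, 3, 4, 5}
Tree: B1–B2, B1–B3

The largest bag has 4 vertices, giving width 3; this decomposition certifies tw(G) ≤ 3. For the lower bound, the 4 vertices {0, 1, 2, 5} are pairwise adjacent, and any tree decomposition puts a clique entirely inside one bag — forcing width ≥ 3. Combining the bounds, tw(G) = 3.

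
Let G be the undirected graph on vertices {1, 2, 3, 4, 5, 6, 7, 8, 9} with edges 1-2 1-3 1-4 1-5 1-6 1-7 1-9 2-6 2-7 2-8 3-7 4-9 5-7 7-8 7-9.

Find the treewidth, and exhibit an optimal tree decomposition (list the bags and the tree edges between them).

The largest bag has 3 vertices, giving width 2; this decomposition certifies tw(G) ≤ 2. Conversely, {2, 7, 8} is a clique of size 3, and the vertices of any clique must share a bag in every tree decomposition; so some bag has ≥ 3 vertices and tw(G) ≥ 2. Combining the bounds, tw(G) = 2.

Treewidth 2.
One such decomposition:
Bags: B1 = {1, 7, 9}  B2 = {1, 3, 7}  B3 = {1, 2, 7}  B4 = {2, 7, 8}  B5 = {1, 2, 6}  B6 = {1, 4, 9}  B7 = {1, 5, 7}
Tree: B1–B2, B2–B3, B3–B4, B3–B5, B1–B6, B1–B7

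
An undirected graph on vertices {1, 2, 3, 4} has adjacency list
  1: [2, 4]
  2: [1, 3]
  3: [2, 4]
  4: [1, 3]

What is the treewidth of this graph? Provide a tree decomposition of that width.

The largest bag has 3 vertices, giving width 2; this decomposition certifies tw(G) ≤ 2. For the lower bound, G contains the cycle 1–4–3–2–1, so G is not a forest; only forests have treewidth ≤ 1, hence tw(G) ≥ 2. Hence tw(G) = 2 exactly.

Treewidth 2.
One optimal decomposition is:
Bags: B1 = {1, 3, 4}  B2 = {1, 2, 3}
Tree: B1–B2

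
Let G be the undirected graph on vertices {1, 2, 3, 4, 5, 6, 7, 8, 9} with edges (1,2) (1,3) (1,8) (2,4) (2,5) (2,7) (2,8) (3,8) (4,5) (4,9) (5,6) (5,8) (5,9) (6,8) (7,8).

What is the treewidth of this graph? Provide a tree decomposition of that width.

Treewidth 2.
One such decomposition:
Bags: B1 = {2, 7, 8}  B2 = {1, 2, 8}  B3 = {2, 5, 8}  B4 = {1, 3, 8}  B5 = {2, 4, 5}  B6 = {4, 5, 9}  B7 = {5, 6, 8}
Tree: B1–B2, B2–B3, B2–B4, B3–B5, B5–B6, B3–B7

The largest bag has 3 vertices, giving width 2; this decomposition certifies tw(G) ≤ 2. On the other hand G contains the 3-clique {1, 2, 8}. A clique must lie in a single bag of any decomposition, so no decomposition can have width below 2. The upper and lower bounds meet at 2, so that is the treewidth.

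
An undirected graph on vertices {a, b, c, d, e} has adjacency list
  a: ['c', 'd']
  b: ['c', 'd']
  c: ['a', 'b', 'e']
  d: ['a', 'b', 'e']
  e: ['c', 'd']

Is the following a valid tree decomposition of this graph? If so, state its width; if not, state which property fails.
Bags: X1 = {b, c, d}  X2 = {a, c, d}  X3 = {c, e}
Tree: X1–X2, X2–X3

A tree decomposition must satisfy three properties: every vertex lies in some bag; for every edge, both endpoints lie together in some bag; and for every vertex, the bags containing it form a connected subtree. Here edge (d,e) lies in no bag, so the decomposition is invalid.

No — edge (d,e) lies in no bag.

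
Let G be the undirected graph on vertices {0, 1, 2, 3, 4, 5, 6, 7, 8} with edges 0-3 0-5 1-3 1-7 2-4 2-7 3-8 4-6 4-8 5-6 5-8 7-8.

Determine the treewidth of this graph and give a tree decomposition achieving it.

The largest bag has 4 vertices, giving width 3; this decomposition certifies tw(G) ≤ 3. For the lower bound: the 4 vertex sets {0,1,3}, {5}, {8}, {2,4,6,7} are disjoint, each induces a connected subgraph, and every pair is joined by at least one edge of G. Contracting each set to a single vertex therefore yields K_{4} as a minor, and since treewidth is minor-monotone, tw(G) ≥ tw(K_{4}) = 3. Combining the bounds, tw(G) = 3.

Treewidth 3.
One optimal decomposition is:
Bags: B1 = {0, 1, 3, 5}  B2 = {1, 3, 5, 8}  B3 = {1, 5, 7, 8}  B4 = {5, 6, 7, 8}  B5 = {4, 6, 7, 8}  B6 = {2, 4, 6, 7}
Tree: B1–B2, B2–B3, B3–B4, B4–B5, B5–B6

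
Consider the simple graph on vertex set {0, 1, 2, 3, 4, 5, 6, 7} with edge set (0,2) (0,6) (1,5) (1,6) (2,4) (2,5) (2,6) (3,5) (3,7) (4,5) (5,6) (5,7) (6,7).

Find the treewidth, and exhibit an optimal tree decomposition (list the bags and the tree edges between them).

Each bag holds 3 vertices, so the decomposition has width 2, which upper-bounds the treewidth. On the other hand G contains the 3-clique {0, 2, 6}. A clique must lie in a single bag of any decomposition, so no decomposition can have width below 2. Hence tw(G) = 2 exactly.

Treewidth 2.
One optimal decomposition is:
Bags: B1 = {3, 5, 7}  B2 = {5, 6, 7}  B3 = {2, 5, 6}  B4 = {1, 5, 6}  B5 = {0, 2, 6}  B6 = {2, 4, 5}
Tree: B1–B2, B2–B3, B3–B4, B3–B5, B3–B6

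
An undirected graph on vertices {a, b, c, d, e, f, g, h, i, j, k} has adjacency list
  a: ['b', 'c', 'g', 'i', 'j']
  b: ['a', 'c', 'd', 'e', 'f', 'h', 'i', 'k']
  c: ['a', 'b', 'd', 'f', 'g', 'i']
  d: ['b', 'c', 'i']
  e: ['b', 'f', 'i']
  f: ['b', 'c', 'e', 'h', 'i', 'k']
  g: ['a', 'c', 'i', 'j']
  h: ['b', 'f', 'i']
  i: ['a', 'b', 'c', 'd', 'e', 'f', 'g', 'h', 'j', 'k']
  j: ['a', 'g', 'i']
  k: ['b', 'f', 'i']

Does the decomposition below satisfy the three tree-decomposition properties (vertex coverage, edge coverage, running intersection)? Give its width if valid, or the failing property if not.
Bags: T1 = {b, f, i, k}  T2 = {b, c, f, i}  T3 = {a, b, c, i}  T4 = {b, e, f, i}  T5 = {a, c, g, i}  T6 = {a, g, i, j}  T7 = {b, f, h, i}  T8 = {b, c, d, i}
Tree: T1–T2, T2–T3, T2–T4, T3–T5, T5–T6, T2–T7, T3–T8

Yes; width 3.

Checking the three conditions: (i) the bags cover all of {a, b, c, d, e, f, g, h, i, j, k}; (ii) for each edge, some bag contains both endpoints; (iii) the bags containing any fixed vertex form a subtree. All hold, so the decomposition is valid with width 4 − 1 = 3.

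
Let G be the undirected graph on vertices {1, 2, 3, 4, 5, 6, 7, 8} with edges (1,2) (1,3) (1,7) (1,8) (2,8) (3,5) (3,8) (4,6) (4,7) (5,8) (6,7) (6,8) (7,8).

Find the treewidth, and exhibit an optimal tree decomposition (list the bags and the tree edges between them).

Treewidth 2.
One optimal decomposition is:
Bags: B1 = {6, 7, 8}  B2 = {1, 7, 8}  B3 = {1, 3, 8}  B4 = {1, 2, 8}  B5 = {4, 6, 7}  B6 = {3, 5, 8}
Tree: B1–B2, B2–B3, B2–B4, B1–B5, B3–B6

Each bag holds 3 vertices, so the decomposition has width 2, which upper-bounds the treewidth. Conversely, {1, 2, 8} is a clique of size 3, and the vertices of any clique must share a bag in every tree decomposition; so some bag has ≥ 3 vertices and tw(G) ≥ 2. Therefore the treewidth is 2.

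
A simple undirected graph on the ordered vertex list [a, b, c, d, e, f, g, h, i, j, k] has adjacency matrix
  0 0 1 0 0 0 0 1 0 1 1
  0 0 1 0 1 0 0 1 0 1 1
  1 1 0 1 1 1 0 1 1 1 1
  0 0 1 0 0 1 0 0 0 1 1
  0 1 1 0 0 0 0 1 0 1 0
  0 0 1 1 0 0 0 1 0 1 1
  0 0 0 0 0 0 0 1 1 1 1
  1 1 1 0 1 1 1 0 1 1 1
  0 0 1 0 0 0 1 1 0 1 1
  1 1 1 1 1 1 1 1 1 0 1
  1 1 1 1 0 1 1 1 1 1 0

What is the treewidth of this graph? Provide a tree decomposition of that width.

Treewidth 4.
Bags: B1 = {c, h, i, j, k}  B2 = {b, c, h, j, k}  B3 = {g, h, i, j, k}  B4 = {a, c, h, j, k}  B5 = {b, c, e, h, j}  B6 = {c, f, h, j, k}  B7 = {c, d, f, j, k}
Tree: B1–B2, B1–B3, B1–B4, B2–B5, B2–B6, B6–B7

Each bag holds 5 vertices, so the decomposition has width 4, which upper-bounds the treewidth. For the lower bound, the 5 vertices {c, d, f, j, k} are pairwise adjacent, and any tree decomposition puts a clique entirely inside one bag — forcing width ≥ 4. Therefore the treewidth is 4.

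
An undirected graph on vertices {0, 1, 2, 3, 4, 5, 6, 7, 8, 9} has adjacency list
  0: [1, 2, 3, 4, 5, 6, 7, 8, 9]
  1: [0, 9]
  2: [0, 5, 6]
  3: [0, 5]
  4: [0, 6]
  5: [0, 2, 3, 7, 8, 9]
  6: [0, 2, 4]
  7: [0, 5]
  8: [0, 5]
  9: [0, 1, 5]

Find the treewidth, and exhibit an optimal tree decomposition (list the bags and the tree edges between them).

Treewidth 2.
Bags: B1 = {0, 5, 9}  B2 = {0, 2, 5}  B3 = {0, 5, 7}  B4 = {0, 5, 8}  B5 = {0, 3, 5}  B6 = {0, 2, 6}  B7 = {0, 4, 6}  B8 = {0, 1, 9}
Tree: B1–B2, B2–B3, B3–B4, B2–B5, B2–B6, B6–B7, B1–B8

Each bag holds 3 vertices, so the decomposition has width 2, which upper-bounds the treewidth. Conversely, {0, 1, 9} is a clique of size 3, and the vertices of any clique must share a bag in every tree decomposition; so some bag has ≥ 3 vertices and tw(G) ≥ 2. Hence tw(G) = 2 exactly.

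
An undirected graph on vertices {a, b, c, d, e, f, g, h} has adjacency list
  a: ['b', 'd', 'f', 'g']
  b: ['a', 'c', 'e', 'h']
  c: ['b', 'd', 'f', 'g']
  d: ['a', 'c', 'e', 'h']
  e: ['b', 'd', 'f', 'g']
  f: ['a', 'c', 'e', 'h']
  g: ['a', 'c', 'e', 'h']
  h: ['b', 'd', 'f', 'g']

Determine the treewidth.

A width-4 tree decomposition is:
Bags: B1 = {b, d, e, f, g}  B2 = {b, c, d, f, g}  B3 = {a, b, d, f, g}  B4 = {b, d, f, g, h}
Tree: B1–B2, B2–B3, B3–B4
Each bag holds 5 vertices, so the decomposition has width 4, which upper-bounds the treewidth. For the lower bound: the 5 vertex sets {d,e}, {c,f}, {a,b}, {g}, {h} are disjoint, each induces a connected subgraph, and every pair is joined by at least one edge of G. Contracting each set to a single vertex therefore yields K_{5} as a minor, and since treewidth is minor-monotone, tw(G) ≥ tw(K_{5}) = 4. The upper and lower bounds meet at 4, so that is the treewidth.

4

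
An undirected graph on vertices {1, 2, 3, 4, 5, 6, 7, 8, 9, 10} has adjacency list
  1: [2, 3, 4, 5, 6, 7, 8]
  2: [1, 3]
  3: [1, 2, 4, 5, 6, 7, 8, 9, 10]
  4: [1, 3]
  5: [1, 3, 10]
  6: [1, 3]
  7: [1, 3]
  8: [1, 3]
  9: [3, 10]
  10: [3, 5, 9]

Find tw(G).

A width-2 tree decomposition is:
Bags: B1 = {1, 2, 3}  B2 = {1, 3, 7}  B3 = {1, 3, 4}  B4 = {1, 3, 5}  B5 = {3, 5, 10}  B6 = {1, 3, 8}  B7 = {1, 3, 6}  B8 = {3, 9, 10}
Tree: B1–B2, B2–B3, B3–B4, B4–B5, B1–B6, B1–B7, B5–B8
The largest bag has 3 vertices, giving width 2; this decomposition certifies tw(G) ≤ 2. For the lower bound, the 3 vertices {1, 2, 3} are pairwise adjacent, and any tree decomposition puts a clique entirely inside one bag — forcing width ≥ 2. Hence tw(G) = 2 exactly.

2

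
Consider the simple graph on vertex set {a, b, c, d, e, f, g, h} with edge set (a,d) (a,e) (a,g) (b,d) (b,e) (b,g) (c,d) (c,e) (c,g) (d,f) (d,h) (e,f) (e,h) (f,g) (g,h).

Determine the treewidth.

3

A width-3 tree decomposition is:
Bags: B1 = {d, e, g, h}  B2 = {c, d, e, g}  B3 = {b, d, e, g}  B4 = {d, e, f, g}  B5 = {a, d, e, g}
Tree: B1–B2, B2–B3, B3–B4, B4–B5
The largest bag has 4 vertices, giving width 3; this decomposition certifies tw(G) ≤ 3. For the lower bound: the 4 vertex sets {e,h}, {c,g}, {d}, {b} are disjoint, each induces a connected subgraph, and every pair is joined by at least one edge of G. Contracting each set to a single vertex therefore yields K_{4} as a minor, and since treewidth is minor-monotone, tw(G) ≥ tw(K_{4}) = 3. The upper and lower bounds meet at 3, so that is the treewidth.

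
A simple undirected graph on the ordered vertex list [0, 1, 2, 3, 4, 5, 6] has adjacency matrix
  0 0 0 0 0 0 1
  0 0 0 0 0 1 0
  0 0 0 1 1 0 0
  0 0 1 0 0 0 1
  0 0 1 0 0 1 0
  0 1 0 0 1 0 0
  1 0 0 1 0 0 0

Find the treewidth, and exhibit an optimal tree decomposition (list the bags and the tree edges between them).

The largest bag has 2 vertices, giving width 1; this decomposition certifies tw(G) ≤ 1. G has an edge, so its treewidth is at least 1. The upper and lower bounds meet at 1, so that is the treewidth.

Treewidth 1.
Bags: B1 = {0, 6}  B2 = {3, 6}  B3 = {2, 3}  B4 = {2, 4}  B5 = {4, 5}  B6 = {1, 5}
Tree: B1–B2, B2–B3, B3–B4, B4–B5, B5–B6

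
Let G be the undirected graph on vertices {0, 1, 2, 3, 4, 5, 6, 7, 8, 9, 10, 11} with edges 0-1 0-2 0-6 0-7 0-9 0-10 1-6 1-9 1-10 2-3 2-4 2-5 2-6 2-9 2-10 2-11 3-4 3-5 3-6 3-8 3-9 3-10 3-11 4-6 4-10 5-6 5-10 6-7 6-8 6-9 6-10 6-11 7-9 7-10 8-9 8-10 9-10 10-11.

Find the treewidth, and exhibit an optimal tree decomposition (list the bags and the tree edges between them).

Every bag has size at most 5, so the width is 5 − 1 = 4 and tw(G) ≤ 4. Conversely, {3, 6, 8, 9, 10} is a clique of size 5, and the vertices of any clique must share a bag in every tree decomposition; so some bag has ≥ 5 vertices and tw(G) ≥ 4. Hence tw(G) = 4 exactly.

Treewidth 4.
One optimal decomposition is:
Bags: B1 = {2, 3, 6, 9, 10}  B2 = {2, 3, 5, 6, 10}  B3 = {2, 3, 6, 10, 11}  B4 = {3, 6, 8, 9, 10}  B5 = {0, 2, 6, 9, 10}  B6 = {0, 6, 7, 9, 10}  B7 = {0, 1, 6, 9, 10}  B8 = {2, 3, 4, 6, 10}
Tree: B1–B2, B1–B3, B1–B4, B1–B5, B5–B6, B6–B7, B1–B8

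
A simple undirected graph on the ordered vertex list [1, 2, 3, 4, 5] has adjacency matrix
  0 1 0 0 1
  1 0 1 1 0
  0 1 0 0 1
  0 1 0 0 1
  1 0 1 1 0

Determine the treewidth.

2

A width-2 tree decomposition is:
Bags: B1 = {2, 3, 5}  B2 = {2, 4, 5}  B3 = {1, 2, 5}
Tree: B1–B2, B2–B3
The largest bag has 3 vertices, giving width 2; this decomposition certifies tw(G) ≤ 2. Since 3–2–4–5–3 is a cycle in G, G is not acyclic. Forests are exactly the graphs of treewidth ≤ 1, so tw(G) ≥ 2. Therefore the treewidth is 2.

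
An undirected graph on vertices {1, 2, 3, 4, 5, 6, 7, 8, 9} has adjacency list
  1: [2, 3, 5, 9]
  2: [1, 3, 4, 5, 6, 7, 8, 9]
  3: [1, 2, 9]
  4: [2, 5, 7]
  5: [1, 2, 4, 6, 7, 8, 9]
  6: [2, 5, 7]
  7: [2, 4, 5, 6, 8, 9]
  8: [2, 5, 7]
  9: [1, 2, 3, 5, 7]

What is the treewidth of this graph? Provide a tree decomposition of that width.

The largest bag has 4 vertices, giving width 3; this decomposition certifies tw(G) ≤ 3. For the lower bound, the 4 vertices {1, 2, 3, 9} are pairwise adjacent, and any tree decomposition puts a clique entirely inside one bag — forcing width ≥ 3. Therefore the treewidth is 3.

Treewidth 3.
Bags: B1 = {1, 2, 5, 9}  B2 = {2, 5, 7, 9}  B3 = {2, 4, 5, 7}  B4 = {1, 2, 3, 9}  B5 = {2, 5, 6, 7}  B6 = {2, 5, 7, 8}
Tree: B1–B2, B2–B3, B1–B4, B2–B5, B2–B6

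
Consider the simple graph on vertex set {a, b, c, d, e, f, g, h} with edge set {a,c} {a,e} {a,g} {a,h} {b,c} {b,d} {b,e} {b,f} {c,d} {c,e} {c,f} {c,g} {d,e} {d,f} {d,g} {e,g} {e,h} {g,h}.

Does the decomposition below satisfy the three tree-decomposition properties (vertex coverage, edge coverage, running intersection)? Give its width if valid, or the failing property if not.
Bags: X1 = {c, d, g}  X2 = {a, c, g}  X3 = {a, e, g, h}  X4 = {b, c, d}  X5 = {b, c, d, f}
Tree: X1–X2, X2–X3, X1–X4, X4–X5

No — edge (e,d) lies in no bag.

A tree decomposition must satisfy three properties: every vertex lies in some bag; for every edge, both endpoints lie together in some bag; and for every vertex, the bags containing it form a connected subtree. Here edge (e,d) lies in no bag, so the decomposition is invalid.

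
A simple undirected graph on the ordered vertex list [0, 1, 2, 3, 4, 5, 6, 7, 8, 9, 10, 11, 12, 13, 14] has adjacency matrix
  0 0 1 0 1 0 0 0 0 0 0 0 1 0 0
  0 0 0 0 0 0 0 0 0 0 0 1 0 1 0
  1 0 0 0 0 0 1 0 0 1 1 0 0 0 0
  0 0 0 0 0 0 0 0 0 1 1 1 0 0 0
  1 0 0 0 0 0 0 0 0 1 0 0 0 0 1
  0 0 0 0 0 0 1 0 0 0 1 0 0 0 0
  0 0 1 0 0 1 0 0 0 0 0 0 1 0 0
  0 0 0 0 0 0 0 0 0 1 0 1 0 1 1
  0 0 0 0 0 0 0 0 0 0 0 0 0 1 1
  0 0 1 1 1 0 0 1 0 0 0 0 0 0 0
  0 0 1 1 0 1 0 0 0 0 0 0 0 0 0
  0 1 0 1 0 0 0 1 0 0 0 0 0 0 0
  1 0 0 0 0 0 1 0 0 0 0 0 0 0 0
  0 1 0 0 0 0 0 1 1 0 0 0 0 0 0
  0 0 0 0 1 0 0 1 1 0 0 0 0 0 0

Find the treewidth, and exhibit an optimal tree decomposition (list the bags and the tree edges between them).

Treewidth 3.
One optimal decomposition is:
Bags: B1 = {0, 5, 6, 12}  B2 = {0, 2, 5, 6}  B3 = {0, 2, 5, 10}  B4 = {0, 2, 4, 10}  B5 = {2, 4, 9, 10}  B6 = {3, 4, 9, 10}  B7 = {3, 4, 9, 14}  B8 = {3, 7, 9, 14}  B9 = {3, 7, 11, 14}  B10 = {7, 8, 11, 14}  B11 = {7, 8, 11, 13}  B12 = {1, 8, 11, 13}
Tree: B1–B2, B2–B3, B3–B4, B4–B5, B5–B6, B6–B7, B7–B8, B8–B9, B9–B10, B10–B11, B11–B12

Every bag has size at most 4, so the width is 4 − 1 = 3 and tw(G) ≤ 3. For the lower bound: the 4 vertex sets {5,6,12}, {0}, {2}, {3,4,9,10} are disjoint, each induces a connected subgraph, and every pair is joined by at least one edge of G. Contracting each set to a single vertex therefore yields K_{4} as a minor, and since treewidth is minor-monotone, tw(G) ≥ tw(K_{4}) = 3. Combining the bounds, tw(G) = 3.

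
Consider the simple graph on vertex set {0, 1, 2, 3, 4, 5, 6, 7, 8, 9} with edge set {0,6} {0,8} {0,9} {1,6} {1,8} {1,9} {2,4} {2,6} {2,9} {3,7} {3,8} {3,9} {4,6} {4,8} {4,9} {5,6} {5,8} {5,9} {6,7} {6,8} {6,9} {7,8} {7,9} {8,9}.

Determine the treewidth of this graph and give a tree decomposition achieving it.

Each bag holds 4 vertices, so the decomposition has width 3, which upper-bounds the treewidth. On the other hand G contains the 4-clique {3, 7, 8, 9}. A clique must lie in a single bag of any decomposition, so no decomposition can have width below 3. The upper and lower bounds meet at 3, so that is the treewidth.

Treewidth 3.
One such decomposition:
Bags: B1 = {3, 7, 8, 9}  B2 = {6, 7, 8, 9}  B3 = {5, 6, 8, 9}  B4 = {0, 6, 8, 9}  B5 = {4, 6, 8, 9}  B6 = {1, 6, 8, 9}  B7 = {2, 4, 6, 9}
Tree: B1–B2, B2–B3, B2–B4, B3–B5, B5–B6, B5–B7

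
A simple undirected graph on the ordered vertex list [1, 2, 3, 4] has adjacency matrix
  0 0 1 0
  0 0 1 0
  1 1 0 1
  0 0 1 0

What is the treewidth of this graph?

1

A width-1 tree decomposition is:
Bags: B1 = {1, 3}  B2 = {2, 3}  B3 = {3, 4}
Tree: B1–B2, B2–B3
The largest bag has 2 vertices, giving width 1; this decomposition certifies tw(G) ≤ 1. Any graph with an edge has treewidth ≥ 1, and G has the edge 1–3. Therefore the treewidth is 1.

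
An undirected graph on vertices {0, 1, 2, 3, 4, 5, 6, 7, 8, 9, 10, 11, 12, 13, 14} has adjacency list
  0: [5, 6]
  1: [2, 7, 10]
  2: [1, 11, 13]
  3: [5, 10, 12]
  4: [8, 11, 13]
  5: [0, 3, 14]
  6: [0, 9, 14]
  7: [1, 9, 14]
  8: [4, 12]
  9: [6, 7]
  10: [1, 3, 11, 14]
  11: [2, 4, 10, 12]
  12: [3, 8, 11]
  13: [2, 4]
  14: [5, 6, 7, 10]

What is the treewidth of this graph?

3

A width-3 tree decomposition is:
Bags: B1 = {0, 6, 7, 9}  B2 = {0, 6, 7, 14}  B3 = {0, 5, 7, 14}  B4 = {1, 5, 7, 14}  B5 = {1, 5, 10, 14}  B6 = {1, 3, 5, 10}  B7 = {1, 2, 3, 10}  B8 = {2, 3, 10, 11}  B9 = {2, 3, 11, 12}  B10 = {2, 11, 12, 13}  B11 = {4, 11, 12, 13}  B12 = {4, 8, 12, 13}
Tree: B1–B2, B2–B3, B3–B4, B4–B5, B5–B6, B6–B7, B7–B8, B8–B9, B9–B10, B10–B11, B11–B12
The largest bag has 4 vertices, giving width 3; this decomposition certifies tw(G) ≤ 3. For the lower bound: the 4 vertex sets {0,6,9}, {7}, {14}, {1,3,5,10} are disjoint, each induces a connected subgraph, and every pair is joined by at least one edge of G. Contracting each set to a single vertex therefore yields K_{4} as a minor, and since treewidth is minor-monotone, tw(G) ≥ tw(K_{4}) = 3. Therefore the treewidth is 3.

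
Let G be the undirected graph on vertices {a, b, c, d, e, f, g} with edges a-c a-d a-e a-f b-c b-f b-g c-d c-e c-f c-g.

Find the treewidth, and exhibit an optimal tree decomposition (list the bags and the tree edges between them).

Treewidth 2.
One such decomposition:
Bags: B1 = {a, c, f}  B2 = {a, c, e}  B3 = {b, c, f}  B4 = {b, c, g}  B5 = {a, c, d}
Tree: B1–B2, B1–B3, B3–B4, B1–B5

Each bag holds 3 vertices, so the decomposition has width 2, which upper-bounds the treewidth. Conversely, {b, c, g} is a clique of size 3, and the vertices of any clique must share a bag in every tree decomposition; so some bag has ≥ 3 vertices and tw(G) ≥ 2. Combining the bounds, tw(G) = 2.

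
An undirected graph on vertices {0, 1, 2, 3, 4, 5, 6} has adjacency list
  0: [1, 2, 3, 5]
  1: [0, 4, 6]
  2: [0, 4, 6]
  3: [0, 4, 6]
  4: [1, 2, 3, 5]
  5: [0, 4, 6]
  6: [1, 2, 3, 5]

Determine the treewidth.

A width-3 tree decomposition is:
Bags: B1 = {0, 1, 4, 6}  B2 = {0, 3, 4, 6}  B3 = {0, 2, 4, 6}  B4 = {0, 4, 5, 6}
Tree: B1–B2, B2–B3, B3–B4
The largest bag has 4 vertices, giving width 3; this decomposition certifies tw(G) ≤ 3. For the lower bound: the 4 vertex sets {1,4}, {0,3}, {6}, {2} are disjoint, each induces a connected subgraph, and every pair is joined by at least one edge of G. Contracting each set to a single vertex therefore yields K_{4} as a minor, and since treewidth is minor-monotone, tw(G) ≥ tw(K_{4}) = 3. Therefore the treewidth is 3.

3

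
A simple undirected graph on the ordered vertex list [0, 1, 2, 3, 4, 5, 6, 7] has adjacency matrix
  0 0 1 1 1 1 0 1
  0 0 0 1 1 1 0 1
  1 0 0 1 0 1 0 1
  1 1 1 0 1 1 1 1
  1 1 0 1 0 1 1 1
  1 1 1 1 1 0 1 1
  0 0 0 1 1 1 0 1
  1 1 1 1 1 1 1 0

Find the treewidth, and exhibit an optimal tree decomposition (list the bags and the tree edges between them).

Treewidth 4.
One such decomposition:
Bags: B1 = {3, 4, 5, 6, 7}  B2 = {0, 3, 4, 5, 7}  B3 = {1, 3, 4, 5, 7}  B4 = {0, 2, 3, 5, 7}
Tree: B1–B2, B2–B3, B2–B4

The largest bag has 5 vertices, giving width 4; this decomposition certifies tw(G) ≤ 4. On the other hand G contains the 5-clique {0, 2, 3, 5, 7}. A clique must lie in a single bag of any decomposition, so no decomposition can have width below 4. The upper and lower bounds meet at 4, so that is the treewidth.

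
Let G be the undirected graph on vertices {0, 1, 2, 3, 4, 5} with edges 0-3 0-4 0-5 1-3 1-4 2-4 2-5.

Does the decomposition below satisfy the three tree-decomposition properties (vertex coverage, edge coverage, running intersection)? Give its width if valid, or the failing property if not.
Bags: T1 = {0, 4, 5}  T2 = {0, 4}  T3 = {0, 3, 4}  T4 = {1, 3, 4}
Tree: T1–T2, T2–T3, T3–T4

A tree decomposition must satisfy three properties: every vertex lies in some bag; for every edge, both endpoints lie together in some bag; and for every vertex, the bags containing it form a connected subtree. Here vertex 2 appears in no bag, so the decomposition is invalid.

No — vertex 2 appears in no bag.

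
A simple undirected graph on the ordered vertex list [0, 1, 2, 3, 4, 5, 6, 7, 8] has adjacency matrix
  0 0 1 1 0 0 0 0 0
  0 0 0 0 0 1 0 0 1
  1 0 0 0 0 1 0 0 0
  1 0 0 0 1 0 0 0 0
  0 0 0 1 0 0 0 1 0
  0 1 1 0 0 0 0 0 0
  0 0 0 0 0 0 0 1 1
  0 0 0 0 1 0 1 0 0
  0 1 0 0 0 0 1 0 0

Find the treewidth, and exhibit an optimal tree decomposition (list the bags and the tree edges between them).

Every bag has size at most 3, so the width is 3 − 1 = 2 and tw(G) ≤ 2. Since 1–8–6–7–4–3–0–2–5–1 is a cycle in G, G is not acyclic. Forests are exactly the graphs of treewidth ≤ 1, so tw(G) ≥ 2. Therefore the treewidth is 2.

Treewidth 2.
Bags: B1 = {1, 6, 8}  B2 = {1, 6, 7}  B3 = {1, 4, 7}  B4 = {1, 3, 4}  B5 = {0, 1, 3}  B6 = {0, 1, 2}  B7 = {1, 2, 5}
Tree: B1–B2, B2–B3, B3–B4, B4–B5, B5–B6, B6–B7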